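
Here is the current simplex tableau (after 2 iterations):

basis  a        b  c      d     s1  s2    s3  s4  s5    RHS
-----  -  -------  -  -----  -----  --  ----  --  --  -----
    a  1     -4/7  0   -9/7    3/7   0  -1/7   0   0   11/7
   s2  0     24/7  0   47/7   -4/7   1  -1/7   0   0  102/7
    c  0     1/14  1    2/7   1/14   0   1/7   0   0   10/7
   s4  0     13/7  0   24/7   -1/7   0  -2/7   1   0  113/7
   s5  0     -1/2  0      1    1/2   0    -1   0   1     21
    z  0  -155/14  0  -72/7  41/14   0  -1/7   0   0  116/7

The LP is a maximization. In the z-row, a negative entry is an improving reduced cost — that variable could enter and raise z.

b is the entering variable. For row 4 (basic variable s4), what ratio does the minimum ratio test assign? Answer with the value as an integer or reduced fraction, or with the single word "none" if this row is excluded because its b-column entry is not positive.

Ratio = RHS / (b entry) = (113/7) / (13/7) = 113/13.

113/13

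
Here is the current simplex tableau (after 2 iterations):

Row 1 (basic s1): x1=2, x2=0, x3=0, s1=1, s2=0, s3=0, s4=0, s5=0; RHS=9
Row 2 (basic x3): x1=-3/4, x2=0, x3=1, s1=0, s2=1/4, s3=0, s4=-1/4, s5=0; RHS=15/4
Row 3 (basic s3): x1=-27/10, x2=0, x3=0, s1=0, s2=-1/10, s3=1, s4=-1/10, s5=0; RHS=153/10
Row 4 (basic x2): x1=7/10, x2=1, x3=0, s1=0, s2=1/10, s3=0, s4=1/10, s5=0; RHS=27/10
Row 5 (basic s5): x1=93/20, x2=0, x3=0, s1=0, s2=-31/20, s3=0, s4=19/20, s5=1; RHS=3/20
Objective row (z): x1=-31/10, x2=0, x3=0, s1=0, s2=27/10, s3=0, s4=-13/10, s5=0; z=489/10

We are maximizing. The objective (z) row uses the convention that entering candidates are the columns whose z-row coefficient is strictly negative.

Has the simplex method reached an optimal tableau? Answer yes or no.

Column x1 has objective-row coefficient -31/10, which is negative; an improving pivot exists, so not yet optimal.

no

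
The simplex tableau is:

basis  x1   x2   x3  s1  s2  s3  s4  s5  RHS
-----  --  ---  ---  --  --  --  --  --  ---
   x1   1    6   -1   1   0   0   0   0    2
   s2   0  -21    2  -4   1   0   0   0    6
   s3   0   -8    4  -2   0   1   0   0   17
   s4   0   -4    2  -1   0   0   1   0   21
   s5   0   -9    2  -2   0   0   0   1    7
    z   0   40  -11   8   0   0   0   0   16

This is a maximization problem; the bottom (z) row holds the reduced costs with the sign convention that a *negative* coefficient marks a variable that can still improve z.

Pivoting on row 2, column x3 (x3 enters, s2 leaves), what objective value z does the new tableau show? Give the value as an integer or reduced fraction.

49

Minimum ratio for x3: 6/2 = 3.
z changes by −(z-row coeff of x3)·ratio = −(-11)·3 = 33.
New z = 16 + 33 = 49.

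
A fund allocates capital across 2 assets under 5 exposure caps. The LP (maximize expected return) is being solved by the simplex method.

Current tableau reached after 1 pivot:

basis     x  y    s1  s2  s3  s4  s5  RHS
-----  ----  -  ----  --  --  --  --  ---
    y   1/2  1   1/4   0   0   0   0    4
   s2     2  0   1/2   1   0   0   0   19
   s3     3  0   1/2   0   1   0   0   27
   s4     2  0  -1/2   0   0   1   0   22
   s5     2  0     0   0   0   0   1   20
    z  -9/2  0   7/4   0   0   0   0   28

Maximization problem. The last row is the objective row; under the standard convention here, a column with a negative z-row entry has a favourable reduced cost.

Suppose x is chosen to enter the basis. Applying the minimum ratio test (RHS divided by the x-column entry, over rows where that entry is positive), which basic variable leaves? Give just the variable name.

y

Ratios: row 1 (y): 4/(1/2) = 8; row 2 (s2): 19/2 = 19/2; row 3 (s3): 27/3 = 9; row 4 (s4): 22/2 = 11; row 5 (s5): 20/2 = 10.
Minimum ratio 8 is in the y row, so y leaves.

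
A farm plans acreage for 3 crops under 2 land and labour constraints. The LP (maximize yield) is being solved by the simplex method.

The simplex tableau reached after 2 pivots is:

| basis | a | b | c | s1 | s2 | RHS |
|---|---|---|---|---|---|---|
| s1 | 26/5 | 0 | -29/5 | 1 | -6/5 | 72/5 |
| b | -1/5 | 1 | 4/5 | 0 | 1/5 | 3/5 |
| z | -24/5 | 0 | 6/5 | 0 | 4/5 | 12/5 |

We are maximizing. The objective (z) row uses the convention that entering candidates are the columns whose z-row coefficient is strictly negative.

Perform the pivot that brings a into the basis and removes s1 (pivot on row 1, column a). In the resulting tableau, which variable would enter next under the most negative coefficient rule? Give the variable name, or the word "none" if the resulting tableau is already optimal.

c

Pivot element 26/5. New z-row = old z-row − (-24/5)·(row 1/(26/5)).
Updated z-row coefficients: a: 0, b: 0, c: -54/13, s1: 12/13, s2: -4/13.
The most negative is -54/13 in column c, so c would enter next.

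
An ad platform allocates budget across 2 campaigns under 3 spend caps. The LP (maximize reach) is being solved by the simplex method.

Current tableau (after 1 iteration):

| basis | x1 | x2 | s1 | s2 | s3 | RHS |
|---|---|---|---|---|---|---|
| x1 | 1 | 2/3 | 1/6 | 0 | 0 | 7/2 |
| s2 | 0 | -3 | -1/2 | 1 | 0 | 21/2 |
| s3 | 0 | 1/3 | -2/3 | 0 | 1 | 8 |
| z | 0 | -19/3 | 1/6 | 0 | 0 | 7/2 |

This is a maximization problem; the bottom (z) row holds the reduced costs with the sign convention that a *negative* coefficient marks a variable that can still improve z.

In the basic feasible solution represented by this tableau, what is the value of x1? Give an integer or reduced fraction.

7/2

x1 is basic (row 1); its value is the RHS of that row: 7/2.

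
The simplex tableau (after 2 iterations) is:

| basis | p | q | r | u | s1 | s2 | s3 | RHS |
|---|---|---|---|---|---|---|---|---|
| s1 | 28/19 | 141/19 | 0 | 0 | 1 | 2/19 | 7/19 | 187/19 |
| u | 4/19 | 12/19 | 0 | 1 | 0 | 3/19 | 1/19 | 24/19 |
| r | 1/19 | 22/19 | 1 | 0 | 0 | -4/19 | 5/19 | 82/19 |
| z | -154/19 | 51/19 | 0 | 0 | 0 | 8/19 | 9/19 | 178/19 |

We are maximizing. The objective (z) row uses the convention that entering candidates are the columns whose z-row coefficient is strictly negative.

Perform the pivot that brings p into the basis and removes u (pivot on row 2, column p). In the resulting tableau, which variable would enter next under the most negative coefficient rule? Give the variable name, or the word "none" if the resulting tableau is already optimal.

none

Pivot element 4/19. New z-row = old z-row − (-154/19)·(row 2/(4/19)).
Updated z-row coefficients: p: 0, q: 27, r: 0, u: 77/2, s1: 0, s2: 13/2, s3: 5/2.
No coefficient is strictly negative; the tableau after this pivot is optimal.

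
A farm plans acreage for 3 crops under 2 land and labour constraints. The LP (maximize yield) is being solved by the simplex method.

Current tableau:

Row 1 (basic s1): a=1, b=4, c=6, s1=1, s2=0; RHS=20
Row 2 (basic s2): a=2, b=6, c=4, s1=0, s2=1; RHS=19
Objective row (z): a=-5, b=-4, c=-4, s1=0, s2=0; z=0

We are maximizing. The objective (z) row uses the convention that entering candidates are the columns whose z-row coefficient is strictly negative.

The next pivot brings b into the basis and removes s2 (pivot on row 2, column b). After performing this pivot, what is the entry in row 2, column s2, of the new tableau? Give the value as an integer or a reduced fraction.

1/6

Pivot element is row 2, column b: 6.
Normalize row 2: new (row 2, s2) = 1/6 = 1/6.
Row 2 is the pivot row, so the entry is 1/6.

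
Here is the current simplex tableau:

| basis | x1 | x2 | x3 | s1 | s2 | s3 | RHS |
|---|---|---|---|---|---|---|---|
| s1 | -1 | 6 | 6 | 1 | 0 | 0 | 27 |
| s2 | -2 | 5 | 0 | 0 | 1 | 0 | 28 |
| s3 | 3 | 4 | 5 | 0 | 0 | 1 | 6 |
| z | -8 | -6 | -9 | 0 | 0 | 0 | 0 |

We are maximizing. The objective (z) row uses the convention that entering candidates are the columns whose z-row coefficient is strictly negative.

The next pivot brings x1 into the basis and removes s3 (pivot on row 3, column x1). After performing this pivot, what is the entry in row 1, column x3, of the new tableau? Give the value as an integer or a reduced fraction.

23/3

Pivot element is row 3, column x1: 3.
Normalize row 3: new (row 3, x3) = 5/3 = 5/3.
row 1 ← row 1 − (-1)·(new row 3): 6 − (-1)·(5/3) = 23/3.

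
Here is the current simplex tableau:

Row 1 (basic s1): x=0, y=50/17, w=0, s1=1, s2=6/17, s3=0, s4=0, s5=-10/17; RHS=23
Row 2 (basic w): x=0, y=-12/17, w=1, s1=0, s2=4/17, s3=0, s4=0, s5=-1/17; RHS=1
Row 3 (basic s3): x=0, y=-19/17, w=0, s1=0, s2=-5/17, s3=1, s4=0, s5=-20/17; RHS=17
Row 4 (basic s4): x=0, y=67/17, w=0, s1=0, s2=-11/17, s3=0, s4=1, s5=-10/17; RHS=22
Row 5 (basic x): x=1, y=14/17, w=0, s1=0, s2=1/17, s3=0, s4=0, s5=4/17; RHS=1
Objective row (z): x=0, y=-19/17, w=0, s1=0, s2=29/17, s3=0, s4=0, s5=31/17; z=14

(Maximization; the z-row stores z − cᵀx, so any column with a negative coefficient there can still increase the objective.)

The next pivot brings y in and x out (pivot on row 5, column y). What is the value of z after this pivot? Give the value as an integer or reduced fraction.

Minimum ratio for y: 1/(14/17) = 17/14.
z changes by −(z-row coeff of y)·ratio = −(-19/17)·(17/14) = 19/14.
New z = 14 + (19/14) = 215/14.

215/14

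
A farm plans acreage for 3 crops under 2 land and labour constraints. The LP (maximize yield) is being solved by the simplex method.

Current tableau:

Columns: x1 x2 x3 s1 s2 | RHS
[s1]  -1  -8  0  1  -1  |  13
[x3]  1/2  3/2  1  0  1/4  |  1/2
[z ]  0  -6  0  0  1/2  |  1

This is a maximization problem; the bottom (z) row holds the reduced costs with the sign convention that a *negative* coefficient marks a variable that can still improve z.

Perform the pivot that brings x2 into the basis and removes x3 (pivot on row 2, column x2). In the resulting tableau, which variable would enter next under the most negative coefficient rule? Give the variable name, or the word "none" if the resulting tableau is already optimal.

none

Pivot element 3/2. New z-row = old z-row − (-6)·(row 2/(3/2)).
Updated z-row coefficients: x1: 2, x2: 0, x3: 4, s1: 0, s2: 3/2.
No coefficient is strictly negative; the tableau after this pivot is optimal.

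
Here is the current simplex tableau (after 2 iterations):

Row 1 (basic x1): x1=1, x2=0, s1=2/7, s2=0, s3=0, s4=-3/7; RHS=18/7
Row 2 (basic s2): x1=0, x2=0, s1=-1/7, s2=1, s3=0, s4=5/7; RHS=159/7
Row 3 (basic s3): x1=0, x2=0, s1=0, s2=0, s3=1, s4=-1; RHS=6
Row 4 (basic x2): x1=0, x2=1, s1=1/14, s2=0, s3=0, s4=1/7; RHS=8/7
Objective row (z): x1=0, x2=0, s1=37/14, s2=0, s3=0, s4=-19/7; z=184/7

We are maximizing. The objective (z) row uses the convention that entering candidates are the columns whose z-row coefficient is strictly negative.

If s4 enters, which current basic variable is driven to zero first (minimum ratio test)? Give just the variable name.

Ratios: row 1 (x1): entry -3/7 ≤ 0, skip; row 2 (s2): (159/7)/(5/7) = 159/5; row 3 (s3): entry -1 ≤ 0, skip; row 4 (x2): (8/7)/(1/7) = 8.
Minimum ratio 8 is in the x2 row, so x2 leaves.

x2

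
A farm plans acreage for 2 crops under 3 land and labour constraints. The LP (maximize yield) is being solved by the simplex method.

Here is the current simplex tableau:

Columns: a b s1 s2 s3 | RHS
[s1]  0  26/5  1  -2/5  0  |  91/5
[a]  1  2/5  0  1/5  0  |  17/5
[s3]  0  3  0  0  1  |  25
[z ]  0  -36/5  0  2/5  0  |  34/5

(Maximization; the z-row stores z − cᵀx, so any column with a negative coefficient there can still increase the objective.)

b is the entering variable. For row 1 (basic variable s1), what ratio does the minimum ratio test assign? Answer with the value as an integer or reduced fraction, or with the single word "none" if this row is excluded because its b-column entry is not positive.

Ratio = RHS / (b entry) = (91/5) / (26/5) = 7/2.

7/2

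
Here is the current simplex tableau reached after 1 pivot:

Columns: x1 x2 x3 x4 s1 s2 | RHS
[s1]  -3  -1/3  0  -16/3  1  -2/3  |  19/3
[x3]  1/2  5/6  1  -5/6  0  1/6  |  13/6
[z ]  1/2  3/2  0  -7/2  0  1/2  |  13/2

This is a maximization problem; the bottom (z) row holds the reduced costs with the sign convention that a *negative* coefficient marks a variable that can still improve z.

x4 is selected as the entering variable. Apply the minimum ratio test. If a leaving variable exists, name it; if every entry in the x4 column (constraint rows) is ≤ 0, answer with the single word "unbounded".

x4-column entries: row 1: -16/3, row 2: -5/6. All ≤ 0, so x4 can increase without bound; the LP is unbounded in this direction.

unbounded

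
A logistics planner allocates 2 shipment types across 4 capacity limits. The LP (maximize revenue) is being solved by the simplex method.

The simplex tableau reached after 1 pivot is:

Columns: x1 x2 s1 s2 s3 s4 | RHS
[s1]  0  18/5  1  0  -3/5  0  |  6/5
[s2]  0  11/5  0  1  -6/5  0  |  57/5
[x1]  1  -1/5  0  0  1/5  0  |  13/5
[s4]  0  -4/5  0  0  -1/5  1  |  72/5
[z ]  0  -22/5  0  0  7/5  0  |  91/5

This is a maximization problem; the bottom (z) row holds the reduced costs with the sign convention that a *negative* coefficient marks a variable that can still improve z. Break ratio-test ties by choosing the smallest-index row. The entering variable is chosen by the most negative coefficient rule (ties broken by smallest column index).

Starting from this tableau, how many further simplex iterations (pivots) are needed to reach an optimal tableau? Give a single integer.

pivot: x2 in, s1 out → z = 59/3
No improving column remains; optimal.

1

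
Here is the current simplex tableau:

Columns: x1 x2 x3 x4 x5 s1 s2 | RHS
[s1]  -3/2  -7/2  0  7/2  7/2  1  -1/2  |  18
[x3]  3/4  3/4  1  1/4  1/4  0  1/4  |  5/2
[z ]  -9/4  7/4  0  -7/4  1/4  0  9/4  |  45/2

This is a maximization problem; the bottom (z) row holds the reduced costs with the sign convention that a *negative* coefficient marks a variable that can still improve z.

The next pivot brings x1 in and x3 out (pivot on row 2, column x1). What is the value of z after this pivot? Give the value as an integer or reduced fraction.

Minimum ratio for x1: (5/2)/(3/4) = 10/3.
z changes by −(z-row coeff of x1)·ratio = −(-9/4)·(10/3) = 15/2.
New z = 45/2 + (15/2) = 30.

30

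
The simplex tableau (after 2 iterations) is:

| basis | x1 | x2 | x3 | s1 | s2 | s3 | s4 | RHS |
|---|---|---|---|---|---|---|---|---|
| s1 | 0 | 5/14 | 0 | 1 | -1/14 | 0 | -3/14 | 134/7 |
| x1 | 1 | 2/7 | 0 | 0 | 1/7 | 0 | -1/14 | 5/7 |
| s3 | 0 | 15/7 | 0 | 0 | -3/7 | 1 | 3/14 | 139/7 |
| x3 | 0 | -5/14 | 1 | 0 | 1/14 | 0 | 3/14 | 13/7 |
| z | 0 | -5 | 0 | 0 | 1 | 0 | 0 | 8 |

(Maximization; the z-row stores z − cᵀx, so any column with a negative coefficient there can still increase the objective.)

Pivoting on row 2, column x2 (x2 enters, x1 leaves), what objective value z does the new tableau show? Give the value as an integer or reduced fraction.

Minimum ratio for x2: (5/7)/(2/7) = 5/2.
z changes by −(z-row coeff of x2)·ratio = −(-5)·(5/2) = 25/2.
New z = 8 + (25/2) = 41/2.

41/2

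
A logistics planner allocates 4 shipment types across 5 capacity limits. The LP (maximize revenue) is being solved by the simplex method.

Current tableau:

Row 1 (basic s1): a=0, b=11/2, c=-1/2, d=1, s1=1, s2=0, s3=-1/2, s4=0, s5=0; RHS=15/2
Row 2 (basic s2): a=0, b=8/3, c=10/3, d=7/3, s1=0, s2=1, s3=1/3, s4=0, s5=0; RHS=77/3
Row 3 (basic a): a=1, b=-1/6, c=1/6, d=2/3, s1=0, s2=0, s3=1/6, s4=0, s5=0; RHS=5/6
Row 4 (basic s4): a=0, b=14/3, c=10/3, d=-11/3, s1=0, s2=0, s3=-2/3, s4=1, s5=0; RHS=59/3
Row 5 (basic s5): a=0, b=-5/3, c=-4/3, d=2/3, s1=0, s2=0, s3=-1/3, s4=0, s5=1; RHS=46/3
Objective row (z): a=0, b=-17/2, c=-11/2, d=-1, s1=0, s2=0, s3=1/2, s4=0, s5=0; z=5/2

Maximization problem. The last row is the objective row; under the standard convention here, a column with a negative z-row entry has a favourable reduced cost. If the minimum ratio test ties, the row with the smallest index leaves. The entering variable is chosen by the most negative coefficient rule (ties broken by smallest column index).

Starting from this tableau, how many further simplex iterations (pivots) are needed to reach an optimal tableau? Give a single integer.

pivot: b in, s1 out → z = 155/11
pivot: c in, s4 out → z = 4501/124
pivot: d in, a out → z = 4411/109
No improving column remains; optimal.

3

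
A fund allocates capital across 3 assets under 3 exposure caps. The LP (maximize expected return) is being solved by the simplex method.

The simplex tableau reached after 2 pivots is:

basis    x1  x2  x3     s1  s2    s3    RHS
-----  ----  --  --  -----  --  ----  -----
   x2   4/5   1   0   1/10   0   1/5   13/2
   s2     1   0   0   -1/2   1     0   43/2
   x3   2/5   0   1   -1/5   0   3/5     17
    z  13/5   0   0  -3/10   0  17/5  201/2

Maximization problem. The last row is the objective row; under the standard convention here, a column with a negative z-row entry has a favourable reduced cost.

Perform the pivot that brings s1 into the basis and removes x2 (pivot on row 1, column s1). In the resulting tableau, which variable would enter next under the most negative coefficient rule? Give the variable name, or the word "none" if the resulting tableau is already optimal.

Pivot element 1/10. New z-row = old z-row − (-3/10)·(row 1/(1/10)).
Updated z-row coefficients: x1: 5, x2: 3, x3: 0, s1: 0, s2: 0, s3: 4.
No coefficient is strictly negative; the tableau after this pivot is optimal.

none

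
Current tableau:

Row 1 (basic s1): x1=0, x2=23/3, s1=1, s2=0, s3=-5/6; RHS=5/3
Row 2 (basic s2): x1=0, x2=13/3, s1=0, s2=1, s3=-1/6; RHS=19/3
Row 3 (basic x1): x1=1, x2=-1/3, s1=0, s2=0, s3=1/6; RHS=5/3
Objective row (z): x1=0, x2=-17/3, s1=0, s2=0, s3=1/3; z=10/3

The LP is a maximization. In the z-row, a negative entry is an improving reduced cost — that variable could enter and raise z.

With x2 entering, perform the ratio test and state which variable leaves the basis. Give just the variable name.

Ratios: row 1 (s1): (5/3)/(23/3) = 5/23; row 2 (s2): (19/3)/(13/3) = 19/13; row 3 (x1): entry -1/3 ≤ 0, skip.
Minimum ratio 5/23 is in the s1 row, so s1 leaves.

s1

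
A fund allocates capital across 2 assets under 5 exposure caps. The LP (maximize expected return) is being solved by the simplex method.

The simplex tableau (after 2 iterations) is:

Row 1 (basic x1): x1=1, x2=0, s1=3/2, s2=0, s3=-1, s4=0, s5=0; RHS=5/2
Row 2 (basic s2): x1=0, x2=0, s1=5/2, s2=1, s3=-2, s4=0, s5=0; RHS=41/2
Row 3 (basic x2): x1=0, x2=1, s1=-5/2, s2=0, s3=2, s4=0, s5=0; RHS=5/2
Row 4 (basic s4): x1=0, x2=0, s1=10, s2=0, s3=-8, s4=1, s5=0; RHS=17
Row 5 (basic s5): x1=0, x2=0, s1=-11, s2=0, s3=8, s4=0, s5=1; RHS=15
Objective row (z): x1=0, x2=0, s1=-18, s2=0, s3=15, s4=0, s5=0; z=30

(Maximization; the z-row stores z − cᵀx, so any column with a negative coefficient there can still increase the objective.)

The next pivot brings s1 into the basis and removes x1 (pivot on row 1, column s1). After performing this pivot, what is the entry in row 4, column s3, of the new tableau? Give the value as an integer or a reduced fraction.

Pivot element is row 1, column s1: 3/2.
Normalize row 1: new (row 1, s3) = (-1)/(3/2) = -2/3.
row 4 ← row 4 − 10·(new row 1): -8 − 10·(-2/3) = -4/3.

-4/3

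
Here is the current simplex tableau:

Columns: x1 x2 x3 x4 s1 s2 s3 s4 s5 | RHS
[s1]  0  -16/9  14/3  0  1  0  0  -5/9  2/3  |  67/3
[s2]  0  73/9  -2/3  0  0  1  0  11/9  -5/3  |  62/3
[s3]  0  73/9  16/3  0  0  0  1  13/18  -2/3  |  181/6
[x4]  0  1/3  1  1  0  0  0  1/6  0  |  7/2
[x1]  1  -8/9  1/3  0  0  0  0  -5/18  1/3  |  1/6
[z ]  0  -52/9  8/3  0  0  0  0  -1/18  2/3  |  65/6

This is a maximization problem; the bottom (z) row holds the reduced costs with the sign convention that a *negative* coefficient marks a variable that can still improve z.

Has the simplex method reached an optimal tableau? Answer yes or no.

no

Column x2 has objective-row coefficient -52/9, which is negative; an improving pivot exists, so not yet optimal.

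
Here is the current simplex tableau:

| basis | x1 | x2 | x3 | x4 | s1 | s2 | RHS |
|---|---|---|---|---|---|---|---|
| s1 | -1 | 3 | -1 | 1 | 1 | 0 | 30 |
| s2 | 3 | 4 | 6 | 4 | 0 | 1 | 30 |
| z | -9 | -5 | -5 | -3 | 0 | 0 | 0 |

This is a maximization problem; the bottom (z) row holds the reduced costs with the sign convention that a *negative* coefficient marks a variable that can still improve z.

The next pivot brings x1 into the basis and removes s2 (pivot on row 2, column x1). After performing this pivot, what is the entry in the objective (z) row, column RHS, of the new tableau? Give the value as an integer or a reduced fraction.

Pivot element is row 2, column x1: 3.
Normalize row 2: new (row 2, RHS) = 30/3 = 10.
z-row ← z-row − (-9)·(new row 2): 0 − (-9)·10 = 90.

90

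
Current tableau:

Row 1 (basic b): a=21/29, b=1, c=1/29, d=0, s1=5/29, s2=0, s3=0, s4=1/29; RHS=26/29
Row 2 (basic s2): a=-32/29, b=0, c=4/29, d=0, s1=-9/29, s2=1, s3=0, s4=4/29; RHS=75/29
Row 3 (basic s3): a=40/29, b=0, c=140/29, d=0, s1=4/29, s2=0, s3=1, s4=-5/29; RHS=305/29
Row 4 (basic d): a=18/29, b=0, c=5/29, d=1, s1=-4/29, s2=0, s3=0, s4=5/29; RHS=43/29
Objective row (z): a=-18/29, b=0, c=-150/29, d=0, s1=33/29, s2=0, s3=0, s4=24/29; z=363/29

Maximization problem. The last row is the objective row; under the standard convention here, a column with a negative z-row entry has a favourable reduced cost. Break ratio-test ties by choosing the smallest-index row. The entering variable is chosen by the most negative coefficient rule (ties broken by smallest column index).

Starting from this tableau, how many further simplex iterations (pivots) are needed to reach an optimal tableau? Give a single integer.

1

pivot: c in, s3 out → z = 333/14
No improving column remains; optimal.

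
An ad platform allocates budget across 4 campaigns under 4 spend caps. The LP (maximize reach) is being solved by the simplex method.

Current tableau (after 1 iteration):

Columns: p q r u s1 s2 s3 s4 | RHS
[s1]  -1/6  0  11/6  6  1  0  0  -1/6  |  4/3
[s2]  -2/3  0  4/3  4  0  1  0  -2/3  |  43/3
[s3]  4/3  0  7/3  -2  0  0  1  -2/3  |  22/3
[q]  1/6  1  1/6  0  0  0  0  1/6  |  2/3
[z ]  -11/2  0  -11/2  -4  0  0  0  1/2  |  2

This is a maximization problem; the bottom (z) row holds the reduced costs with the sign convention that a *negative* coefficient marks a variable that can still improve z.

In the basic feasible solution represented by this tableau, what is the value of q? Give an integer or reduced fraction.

q is basic (row 4); its value is the RHS of that row: 2/3.

2/3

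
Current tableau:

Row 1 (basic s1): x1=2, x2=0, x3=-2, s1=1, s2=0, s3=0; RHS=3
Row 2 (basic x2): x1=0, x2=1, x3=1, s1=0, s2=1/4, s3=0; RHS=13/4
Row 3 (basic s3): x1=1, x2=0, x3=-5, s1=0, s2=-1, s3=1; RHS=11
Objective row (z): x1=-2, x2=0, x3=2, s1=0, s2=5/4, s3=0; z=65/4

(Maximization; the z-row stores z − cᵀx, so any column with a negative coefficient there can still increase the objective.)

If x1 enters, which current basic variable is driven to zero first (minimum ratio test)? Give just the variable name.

Ratios: row 1 (s1): 3/2 = 3/2; row 2 (x2): entry 0 ≤ 0, skip; row 3 (s3): 11/1 = 11.
Minimum ratio 3/2 is in the s1 row, so s1 leaves.

s1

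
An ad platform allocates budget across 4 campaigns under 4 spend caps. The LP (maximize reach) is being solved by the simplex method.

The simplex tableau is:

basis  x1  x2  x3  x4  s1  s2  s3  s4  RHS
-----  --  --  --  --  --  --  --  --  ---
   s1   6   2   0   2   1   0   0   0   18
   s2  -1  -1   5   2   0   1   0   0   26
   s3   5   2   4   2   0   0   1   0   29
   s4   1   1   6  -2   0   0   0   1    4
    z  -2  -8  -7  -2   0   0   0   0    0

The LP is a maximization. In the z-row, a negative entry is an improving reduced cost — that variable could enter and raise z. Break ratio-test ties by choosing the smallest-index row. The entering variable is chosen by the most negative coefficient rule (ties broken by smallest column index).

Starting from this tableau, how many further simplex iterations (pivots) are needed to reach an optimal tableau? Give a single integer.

2

pivot: x2 in, s4 out → z = 32
pivot: x4 in, s1 out → z = 62
No improving column remains; optimal.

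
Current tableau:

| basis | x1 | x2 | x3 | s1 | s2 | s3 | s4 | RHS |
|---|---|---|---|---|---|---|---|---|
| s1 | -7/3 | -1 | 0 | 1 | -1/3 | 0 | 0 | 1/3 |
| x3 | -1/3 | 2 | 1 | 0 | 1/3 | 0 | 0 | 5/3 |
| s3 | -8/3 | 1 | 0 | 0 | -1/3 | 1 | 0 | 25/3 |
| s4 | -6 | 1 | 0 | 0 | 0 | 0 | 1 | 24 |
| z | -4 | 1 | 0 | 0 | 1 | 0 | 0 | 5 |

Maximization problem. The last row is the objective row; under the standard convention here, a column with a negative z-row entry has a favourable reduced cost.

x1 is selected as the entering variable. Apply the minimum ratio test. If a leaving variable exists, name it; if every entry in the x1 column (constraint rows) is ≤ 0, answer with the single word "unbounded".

x1-column entries: row 1: -7/3, row 2: -1/3, row 3: -8/3, row 4: -6. All ≤ 0, so x1 can increase without bound; the LP is unbounded in this direction.

unbounded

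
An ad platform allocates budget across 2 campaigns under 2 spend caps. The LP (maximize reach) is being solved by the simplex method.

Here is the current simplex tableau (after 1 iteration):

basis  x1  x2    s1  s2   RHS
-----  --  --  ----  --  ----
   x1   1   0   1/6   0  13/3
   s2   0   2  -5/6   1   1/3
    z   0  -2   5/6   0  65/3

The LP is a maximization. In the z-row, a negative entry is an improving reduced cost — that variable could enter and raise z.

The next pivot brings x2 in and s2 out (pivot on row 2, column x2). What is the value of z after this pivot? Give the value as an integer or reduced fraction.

22

Minimum ratio for x2: (1/3)/2 = 1/6.
z changes by −(z-row coeff of x2)·ratio = −(-2)·(1/6) = 1/3.
New z = 65/3 + (1/3) = 22.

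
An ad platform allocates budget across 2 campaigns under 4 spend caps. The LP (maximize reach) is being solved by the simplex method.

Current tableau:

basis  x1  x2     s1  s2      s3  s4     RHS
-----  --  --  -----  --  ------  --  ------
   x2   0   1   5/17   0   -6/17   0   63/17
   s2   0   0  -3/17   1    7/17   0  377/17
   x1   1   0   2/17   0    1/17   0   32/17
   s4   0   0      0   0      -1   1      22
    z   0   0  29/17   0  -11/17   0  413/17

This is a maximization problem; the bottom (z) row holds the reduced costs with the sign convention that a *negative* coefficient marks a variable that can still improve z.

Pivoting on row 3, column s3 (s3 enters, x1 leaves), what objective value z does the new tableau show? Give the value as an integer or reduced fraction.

45

Minimum ratio for s3: (32/17)/(1/17) = 32.
z changes by −(z-row coeff of s3)·ratio = −(-11/17)·32 = 352/17.
New z = 413/17 + (352/17) = 45.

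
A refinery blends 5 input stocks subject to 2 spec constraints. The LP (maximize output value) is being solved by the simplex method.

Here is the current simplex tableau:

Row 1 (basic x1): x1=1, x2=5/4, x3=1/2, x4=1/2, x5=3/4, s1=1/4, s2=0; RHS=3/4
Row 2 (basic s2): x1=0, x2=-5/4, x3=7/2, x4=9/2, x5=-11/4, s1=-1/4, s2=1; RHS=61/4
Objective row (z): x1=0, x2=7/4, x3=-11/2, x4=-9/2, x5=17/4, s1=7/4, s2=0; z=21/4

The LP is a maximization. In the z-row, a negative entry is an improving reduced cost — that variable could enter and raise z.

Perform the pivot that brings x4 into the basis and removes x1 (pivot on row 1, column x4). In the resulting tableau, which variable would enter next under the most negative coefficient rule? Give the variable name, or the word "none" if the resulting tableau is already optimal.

x3

Pivot element 1/2. New z-row = old z-row − (-9/2)·(row 1/(1/2)).
Updated z-row coefficients: x1: 9, x2: 13, x3: -1, x4: 0, x5: 11, s1: 4, s2: 0.
The most negative is -1 in column x3, so x3 would enter next.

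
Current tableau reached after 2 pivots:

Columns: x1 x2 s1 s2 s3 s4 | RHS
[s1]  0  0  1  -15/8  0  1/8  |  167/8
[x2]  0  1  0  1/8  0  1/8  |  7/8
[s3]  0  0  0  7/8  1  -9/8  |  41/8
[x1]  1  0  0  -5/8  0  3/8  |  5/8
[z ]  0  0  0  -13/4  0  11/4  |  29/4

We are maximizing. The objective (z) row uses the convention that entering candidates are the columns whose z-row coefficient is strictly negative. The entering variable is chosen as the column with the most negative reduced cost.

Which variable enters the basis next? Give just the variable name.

s2

Objective-row coefficients: x1: 0, x2: 0, s1: 0, s2: -13/4, s3: 0, s4: 11/4.
The most negative is -13/4 in column s2, so s2 enters.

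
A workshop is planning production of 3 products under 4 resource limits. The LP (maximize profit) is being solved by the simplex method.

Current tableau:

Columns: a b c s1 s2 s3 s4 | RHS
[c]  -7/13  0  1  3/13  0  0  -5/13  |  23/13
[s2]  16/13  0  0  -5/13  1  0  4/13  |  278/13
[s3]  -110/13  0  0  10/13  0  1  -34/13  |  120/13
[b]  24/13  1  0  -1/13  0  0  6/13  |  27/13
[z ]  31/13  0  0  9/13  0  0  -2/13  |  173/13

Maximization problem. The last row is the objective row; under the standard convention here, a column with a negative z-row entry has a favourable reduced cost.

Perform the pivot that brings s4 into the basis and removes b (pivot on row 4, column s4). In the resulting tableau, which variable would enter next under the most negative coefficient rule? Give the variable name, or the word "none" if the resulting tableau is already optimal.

none

Pivot element 6/13. New z-row = old z-row − (-2/13)·(row 4/(6/13)).
Updated z-row coefficients: a: 3, b: 1/3, c: 0, s1: 2/3, s2: 0, s3: 0, s4: 0.
No coefficient is strictly negative; the tableau after this pivot is optimal.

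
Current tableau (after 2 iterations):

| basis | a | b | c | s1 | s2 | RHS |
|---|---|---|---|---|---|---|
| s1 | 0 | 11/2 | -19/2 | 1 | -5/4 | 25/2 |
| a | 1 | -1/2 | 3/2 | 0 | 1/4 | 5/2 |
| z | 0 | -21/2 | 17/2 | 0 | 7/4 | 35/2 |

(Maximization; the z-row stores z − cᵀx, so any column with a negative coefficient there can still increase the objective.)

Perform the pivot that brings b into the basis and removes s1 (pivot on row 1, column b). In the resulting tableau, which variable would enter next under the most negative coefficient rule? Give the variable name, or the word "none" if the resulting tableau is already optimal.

Pivot element 11/2. New z-row = old z-row − (-21/2)·(row 1/(11/2)).
Updated z-row coefficients: a: 0, b: 0, c: -106/11, s1: 21/11, s2: -7/11.
The most negative is -106/11 in column c, so c would enter next.

c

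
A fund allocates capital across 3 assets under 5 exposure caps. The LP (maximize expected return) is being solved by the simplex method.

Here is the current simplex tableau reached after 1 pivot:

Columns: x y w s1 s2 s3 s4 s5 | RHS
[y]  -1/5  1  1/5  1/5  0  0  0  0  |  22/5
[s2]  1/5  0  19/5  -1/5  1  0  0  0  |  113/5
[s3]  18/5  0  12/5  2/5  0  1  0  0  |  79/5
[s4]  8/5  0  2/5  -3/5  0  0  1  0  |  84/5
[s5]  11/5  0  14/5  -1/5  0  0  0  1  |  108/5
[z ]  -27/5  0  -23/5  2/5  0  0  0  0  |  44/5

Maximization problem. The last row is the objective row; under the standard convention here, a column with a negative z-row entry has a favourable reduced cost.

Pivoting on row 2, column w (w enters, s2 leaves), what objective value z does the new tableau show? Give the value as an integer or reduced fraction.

Minimum ratio for w: (113/5)/(19/5) = 113/19.
z changes by −(z-row coeff of w)·ratio = −(-23/5)·(113/19) = 2599/95.
New z = 44/5 + (2599/95) = 687/19.

687/19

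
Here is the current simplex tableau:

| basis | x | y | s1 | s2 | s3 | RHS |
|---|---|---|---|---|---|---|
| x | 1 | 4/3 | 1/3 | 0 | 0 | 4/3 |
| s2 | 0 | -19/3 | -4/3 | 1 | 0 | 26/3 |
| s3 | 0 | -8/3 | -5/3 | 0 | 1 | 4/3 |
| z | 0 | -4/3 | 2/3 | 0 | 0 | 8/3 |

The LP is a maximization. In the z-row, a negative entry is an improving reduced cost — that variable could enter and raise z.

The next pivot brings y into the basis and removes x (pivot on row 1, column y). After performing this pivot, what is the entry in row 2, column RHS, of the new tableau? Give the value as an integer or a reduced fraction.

15

Pivot element is row 1, column y: 4/3.
Normalize row 1: new (row 1, RHS) = (4/3)/(4/3) = 1.
row 2 ← row 2 − (-19/3)·(new row 1): 26/3 − (-19/3)·1 = 15.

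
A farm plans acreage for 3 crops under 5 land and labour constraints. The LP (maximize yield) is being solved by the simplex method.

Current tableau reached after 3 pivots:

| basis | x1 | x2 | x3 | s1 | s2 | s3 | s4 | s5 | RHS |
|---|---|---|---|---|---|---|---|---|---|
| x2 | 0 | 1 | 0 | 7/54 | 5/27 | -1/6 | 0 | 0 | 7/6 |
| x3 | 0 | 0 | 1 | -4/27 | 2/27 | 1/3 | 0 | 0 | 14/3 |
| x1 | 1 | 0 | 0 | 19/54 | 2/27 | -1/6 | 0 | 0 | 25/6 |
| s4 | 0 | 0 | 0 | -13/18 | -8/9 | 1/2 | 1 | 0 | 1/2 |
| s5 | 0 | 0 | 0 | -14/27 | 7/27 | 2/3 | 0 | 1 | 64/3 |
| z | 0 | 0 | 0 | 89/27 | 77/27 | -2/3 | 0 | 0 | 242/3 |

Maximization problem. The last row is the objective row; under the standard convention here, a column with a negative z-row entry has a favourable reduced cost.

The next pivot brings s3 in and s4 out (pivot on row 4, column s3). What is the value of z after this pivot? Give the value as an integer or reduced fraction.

Minimum ratio for s3: (1/2)/(1/2) = 1.
z changes by −(z-row coeff of s3)·ratio = −(-2/3)·1 = 2/3.
New z = 242/3 + (2/3) = 244/3.

244/3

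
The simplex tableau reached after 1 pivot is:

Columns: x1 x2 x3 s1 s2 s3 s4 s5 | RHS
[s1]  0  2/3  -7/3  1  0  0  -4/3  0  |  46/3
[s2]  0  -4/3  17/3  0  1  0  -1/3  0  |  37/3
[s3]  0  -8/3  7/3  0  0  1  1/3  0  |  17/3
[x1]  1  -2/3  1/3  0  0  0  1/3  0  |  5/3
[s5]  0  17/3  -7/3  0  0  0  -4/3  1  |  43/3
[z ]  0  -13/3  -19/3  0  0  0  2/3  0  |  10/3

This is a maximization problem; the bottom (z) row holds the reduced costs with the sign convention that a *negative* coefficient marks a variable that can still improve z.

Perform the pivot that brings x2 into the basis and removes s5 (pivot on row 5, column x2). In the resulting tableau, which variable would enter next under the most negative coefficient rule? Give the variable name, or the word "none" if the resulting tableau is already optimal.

Pivot element 17/3. New z-row = old z-row − (-13/3)·(row 5/(17/3)).
Updated z-row coefficients: x1: 0, x2: 0, x3: -138/17, s1: 0, s2: 0, s3: 0, s4: -6/17, s5: 13/17.
The most negative is -138/17 in column x3, so x3 would enter next.

x3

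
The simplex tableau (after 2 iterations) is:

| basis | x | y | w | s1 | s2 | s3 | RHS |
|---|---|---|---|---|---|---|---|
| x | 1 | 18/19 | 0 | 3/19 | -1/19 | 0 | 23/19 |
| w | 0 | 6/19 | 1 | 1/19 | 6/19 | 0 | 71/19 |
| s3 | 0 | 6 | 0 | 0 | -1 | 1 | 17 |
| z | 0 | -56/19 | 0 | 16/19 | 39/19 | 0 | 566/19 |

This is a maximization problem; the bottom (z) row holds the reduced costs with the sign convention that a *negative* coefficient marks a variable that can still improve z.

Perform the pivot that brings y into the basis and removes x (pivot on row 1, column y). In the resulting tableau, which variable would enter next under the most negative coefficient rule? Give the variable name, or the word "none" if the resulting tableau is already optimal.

Pivot element 18/19. New z-row = old z-row − (-56/19)·(row 1/(18/19)).
Updated z-row coefficients: x: 28/9, y: 0, w: 0, s1: 4/3, s2: 17/9, s3: 0.
No coefficient is strictly negative; the tableau after this pivot is optimal.

none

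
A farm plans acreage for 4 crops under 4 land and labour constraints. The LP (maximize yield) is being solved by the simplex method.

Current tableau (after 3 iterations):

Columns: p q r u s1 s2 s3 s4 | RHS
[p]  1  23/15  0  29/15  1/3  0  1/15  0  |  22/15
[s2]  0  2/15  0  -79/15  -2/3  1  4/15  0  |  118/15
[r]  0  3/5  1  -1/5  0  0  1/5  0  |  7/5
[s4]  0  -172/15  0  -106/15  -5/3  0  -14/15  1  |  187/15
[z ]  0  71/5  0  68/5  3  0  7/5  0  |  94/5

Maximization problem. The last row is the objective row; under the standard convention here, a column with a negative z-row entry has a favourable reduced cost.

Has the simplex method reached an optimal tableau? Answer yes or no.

yes

No objective-row coefficient is strictly negative, so no entering variable exists; the tableau is optimal.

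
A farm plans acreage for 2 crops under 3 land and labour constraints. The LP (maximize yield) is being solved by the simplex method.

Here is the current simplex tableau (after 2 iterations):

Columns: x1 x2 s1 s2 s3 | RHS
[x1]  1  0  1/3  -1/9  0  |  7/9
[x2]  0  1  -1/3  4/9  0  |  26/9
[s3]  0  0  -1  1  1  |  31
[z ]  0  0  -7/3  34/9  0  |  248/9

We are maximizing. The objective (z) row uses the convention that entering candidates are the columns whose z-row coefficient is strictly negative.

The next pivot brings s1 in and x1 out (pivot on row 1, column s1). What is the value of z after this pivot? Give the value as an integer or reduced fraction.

33

Minimum ratio for s1: (7/9)/(1/3) = 7/3.
z changes by −(z-row coeff of s1)·ratio = −(-7/3)·(7/3) = 49/9.
New z = 248/9 + (49/9) = 33.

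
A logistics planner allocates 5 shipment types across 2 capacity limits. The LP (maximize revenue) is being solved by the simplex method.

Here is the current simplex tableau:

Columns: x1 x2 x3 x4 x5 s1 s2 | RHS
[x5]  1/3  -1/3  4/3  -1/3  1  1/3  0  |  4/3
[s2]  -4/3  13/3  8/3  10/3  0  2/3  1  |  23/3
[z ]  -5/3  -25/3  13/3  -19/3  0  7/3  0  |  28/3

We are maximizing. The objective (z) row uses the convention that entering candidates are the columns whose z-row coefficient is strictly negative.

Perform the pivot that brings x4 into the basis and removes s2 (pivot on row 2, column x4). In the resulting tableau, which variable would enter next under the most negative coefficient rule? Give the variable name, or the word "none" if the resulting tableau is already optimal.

Pivot element 10/3. New z-row = old z-row − (-19/3)·(row 2/(10/3)).
Updated z-row coefficients: x1: -21/5, x2: -1/10, x3: 47/5, x4: 0, x5: 0, s1: 18/5, s2: 19/10.
The most negative is -21/5 in column x1, so x1 would enter next.

x1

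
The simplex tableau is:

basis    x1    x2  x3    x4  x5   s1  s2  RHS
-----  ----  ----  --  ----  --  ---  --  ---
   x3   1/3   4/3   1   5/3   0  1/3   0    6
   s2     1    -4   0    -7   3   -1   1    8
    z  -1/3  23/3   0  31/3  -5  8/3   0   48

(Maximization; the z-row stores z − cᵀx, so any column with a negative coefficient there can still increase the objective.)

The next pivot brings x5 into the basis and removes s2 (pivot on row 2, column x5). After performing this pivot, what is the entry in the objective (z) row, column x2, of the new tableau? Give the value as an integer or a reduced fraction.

1

Pivot element is row 2, column x5: 3.
Normalize row 2: new (row 2, x2) = (-4)/3 = -4/3.
z-row ← z-row − (-5)·(new row 2): 23/3 − (-5)·(-4/3) = 1.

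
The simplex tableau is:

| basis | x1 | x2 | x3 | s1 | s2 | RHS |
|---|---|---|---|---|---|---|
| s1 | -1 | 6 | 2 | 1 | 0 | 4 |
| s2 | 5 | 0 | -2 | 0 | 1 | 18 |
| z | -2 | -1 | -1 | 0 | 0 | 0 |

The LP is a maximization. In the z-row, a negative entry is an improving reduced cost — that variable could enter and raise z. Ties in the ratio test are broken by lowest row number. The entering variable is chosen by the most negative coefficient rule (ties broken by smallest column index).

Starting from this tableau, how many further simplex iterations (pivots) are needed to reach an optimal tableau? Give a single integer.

2

pivot: x1 in, s2 out → z = 36/5
pivot: x3 in, s1 out → z = 63/4
No improving column remains; optimal.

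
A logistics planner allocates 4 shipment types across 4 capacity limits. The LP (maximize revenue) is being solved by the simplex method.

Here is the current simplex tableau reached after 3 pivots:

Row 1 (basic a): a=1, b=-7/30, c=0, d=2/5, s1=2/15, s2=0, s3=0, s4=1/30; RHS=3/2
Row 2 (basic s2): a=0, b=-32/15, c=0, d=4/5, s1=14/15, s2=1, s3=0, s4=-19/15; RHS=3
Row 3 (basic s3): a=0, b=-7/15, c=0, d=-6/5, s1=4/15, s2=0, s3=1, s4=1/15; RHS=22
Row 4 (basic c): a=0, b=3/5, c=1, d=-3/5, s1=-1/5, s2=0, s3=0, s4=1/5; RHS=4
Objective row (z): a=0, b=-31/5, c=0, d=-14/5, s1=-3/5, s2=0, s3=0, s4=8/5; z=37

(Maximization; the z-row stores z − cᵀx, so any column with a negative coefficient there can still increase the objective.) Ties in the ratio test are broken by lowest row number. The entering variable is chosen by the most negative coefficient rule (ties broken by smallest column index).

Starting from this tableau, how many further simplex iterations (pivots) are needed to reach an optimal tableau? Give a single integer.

pivot: b in, c out → z = 235/3
pivot: d in, a out → z = 730/3
No improving column remains; optimal.

2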